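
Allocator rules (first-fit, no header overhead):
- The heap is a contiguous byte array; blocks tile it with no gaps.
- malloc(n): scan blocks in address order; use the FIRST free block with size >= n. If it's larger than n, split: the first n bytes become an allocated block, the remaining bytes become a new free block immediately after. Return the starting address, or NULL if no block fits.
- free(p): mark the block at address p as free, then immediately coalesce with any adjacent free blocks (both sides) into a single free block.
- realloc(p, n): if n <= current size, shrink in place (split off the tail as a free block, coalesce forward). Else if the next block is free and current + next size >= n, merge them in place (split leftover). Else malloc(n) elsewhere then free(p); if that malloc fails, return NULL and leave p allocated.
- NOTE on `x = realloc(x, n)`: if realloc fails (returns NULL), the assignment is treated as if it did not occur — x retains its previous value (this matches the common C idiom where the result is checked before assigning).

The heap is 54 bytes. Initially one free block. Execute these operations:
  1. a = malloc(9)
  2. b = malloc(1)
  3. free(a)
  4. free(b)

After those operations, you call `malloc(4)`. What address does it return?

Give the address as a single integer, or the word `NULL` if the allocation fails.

Answer: 0

Derivation:
Op 1: a = malloc(9) -> a = 0; heap: [0-8 ALLOC][9-53 FREE]
Op 2: b = malloc(1) -> b = 9; heap: [0-8 ALLOC][9-9 ALLOC][10-53 FREE]
Op 3: free(a) -> (freed a); heap: [0-8 FREE][9-9 ALLOC][10-53 FREE]
Op 4: free(b) -> (freed b); heap: [0-53 FREE]
malloc(4): first-fit scan over [0-53 FREE] -> 0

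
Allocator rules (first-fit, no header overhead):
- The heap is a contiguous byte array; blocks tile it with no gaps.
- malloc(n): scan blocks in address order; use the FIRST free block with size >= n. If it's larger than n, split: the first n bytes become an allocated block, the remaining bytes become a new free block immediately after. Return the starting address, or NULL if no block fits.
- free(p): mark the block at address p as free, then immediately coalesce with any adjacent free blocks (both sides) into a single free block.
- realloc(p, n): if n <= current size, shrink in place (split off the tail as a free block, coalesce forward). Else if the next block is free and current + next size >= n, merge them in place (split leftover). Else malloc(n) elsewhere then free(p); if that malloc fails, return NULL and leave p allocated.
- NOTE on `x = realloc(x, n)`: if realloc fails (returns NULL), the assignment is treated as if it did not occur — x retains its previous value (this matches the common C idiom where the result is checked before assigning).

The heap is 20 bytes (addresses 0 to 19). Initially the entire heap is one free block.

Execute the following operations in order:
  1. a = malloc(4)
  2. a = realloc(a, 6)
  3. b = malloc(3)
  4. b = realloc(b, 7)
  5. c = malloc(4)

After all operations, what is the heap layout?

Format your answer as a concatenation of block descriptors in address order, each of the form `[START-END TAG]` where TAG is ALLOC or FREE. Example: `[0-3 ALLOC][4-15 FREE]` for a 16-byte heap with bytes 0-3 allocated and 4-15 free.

Op 1: a = malloc(4) -> a = 0; heap: [0-3 ALLOC][4-19 FREE]
Op 2: a = realloc(a, 6) -> a = 0; heap: [0-5 ALLOC][6-19 FREE]
Op 3: b = malloc(3) -> b = 6; heap: [0-5 ALLOC][6-8 ALLOC][9-19 FREE]
Op 4: b = realloc(b, 7) -> b = 6; heap: [0-5 ALLOC][6-12 ALLOC][13-19 FREE]
Op 5: c = malloc(4) -> c = 13; heap: [0-5 ALLOC][6-12 ALLOC][13-16 ALLOC][17-19 FREE]

Answer: [0-5 ALLOC][6-12 ALLOC][13-16 ALLOC][17-19 FREE]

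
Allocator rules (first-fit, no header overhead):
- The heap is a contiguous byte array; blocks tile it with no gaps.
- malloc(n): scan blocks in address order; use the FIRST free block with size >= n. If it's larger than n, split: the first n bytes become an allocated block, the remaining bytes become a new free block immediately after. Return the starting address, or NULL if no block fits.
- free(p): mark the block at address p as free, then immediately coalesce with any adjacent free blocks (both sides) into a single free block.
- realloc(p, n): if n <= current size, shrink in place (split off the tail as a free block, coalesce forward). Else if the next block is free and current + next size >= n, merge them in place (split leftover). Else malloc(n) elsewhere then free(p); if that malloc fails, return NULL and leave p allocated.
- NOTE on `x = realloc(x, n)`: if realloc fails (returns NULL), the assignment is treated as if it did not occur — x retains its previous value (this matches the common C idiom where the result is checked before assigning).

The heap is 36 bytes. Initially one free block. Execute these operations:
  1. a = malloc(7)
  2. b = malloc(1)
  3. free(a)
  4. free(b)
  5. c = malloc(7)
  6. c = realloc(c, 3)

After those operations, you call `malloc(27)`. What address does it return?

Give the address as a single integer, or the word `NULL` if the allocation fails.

Op 1: a = malloc(7) -> a = 0; heap: [0-6 ALLOC][7-35 FREE]
Op 2: b = malloc(1) -> b = 7; heap: [0-6 ALLOC][7-7 ALLOC][8-35 FREE]
Op 3: free(a) -> (freed a); heap: [0-6 FREE][7-7 ALLOC][8-35 FREE]
Op 4: free(b) -> (freed b); heap: [0-35 FREE]
Op 5: c = malloc(7) -> c = 0; heap: [0-6 ALLOC][7-35 FREE]
Op 6: c = realloc(c, 3) -> c = 0; heap: [0-2 ALLOC][3-35 FREE]
malloc(27): first-fit scan over [0-2 ALLOC][3-35 FREE] -> 3

Answer: 3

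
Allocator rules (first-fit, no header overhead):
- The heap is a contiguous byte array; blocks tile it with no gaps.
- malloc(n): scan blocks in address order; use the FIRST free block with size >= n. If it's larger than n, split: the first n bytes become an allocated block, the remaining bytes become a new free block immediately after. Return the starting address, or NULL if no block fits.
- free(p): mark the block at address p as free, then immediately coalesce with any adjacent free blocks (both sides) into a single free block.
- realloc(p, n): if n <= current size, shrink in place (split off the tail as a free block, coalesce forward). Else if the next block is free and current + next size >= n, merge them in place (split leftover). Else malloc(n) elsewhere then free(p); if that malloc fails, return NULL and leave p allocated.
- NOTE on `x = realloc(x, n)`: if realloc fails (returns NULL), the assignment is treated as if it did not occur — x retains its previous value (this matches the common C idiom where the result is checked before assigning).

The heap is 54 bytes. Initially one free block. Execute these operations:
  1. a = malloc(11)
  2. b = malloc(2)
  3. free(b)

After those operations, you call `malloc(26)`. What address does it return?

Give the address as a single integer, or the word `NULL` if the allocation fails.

Answer: 11

Derivation:
Op 1: a = malloc(11) -> a = 0; heap: [0-10 ALLOC][11-53 FREE]
Op 2: b = malloc(2) -> b = 11; heap: [0-10 ALLOC][11-12 ALLOC][13-53 FREE]
Op 3: free(b) -> (freed b); heap: [0-10 ALLOC][11-53 FREE]
malloc(26): first-fit scan over [0-10 ALLOC][11-53 FREE] -> 11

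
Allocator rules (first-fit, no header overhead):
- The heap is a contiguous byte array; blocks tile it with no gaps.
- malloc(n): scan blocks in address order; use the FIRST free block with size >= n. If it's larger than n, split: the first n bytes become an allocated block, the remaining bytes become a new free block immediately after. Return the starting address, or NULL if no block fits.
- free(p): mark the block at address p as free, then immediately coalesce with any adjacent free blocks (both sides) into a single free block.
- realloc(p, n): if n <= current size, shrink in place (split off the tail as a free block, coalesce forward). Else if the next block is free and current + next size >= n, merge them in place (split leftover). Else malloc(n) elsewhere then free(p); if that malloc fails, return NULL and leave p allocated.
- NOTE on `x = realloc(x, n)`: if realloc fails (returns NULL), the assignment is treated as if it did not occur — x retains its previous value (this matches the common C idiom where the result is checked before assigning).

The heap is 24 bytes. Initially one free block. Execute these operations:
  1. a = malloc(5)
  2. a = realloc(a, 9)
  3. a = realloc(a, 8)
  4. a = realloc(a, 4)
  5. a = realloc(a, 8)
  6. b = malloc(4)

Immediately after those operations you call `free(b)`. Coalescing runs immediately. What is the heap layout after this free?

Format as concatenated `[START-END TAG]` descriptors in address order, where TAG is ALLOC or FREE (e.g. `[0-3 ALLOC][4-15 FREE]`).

Op 1: a = malloc(5) -> a = 0; heap: [0-4 ALLOC][5-23 FREE]
Op 2: a = realloc(a, 9) -> a = 0; heap: [0-8 ALLOC][9-23 FREE]
Op 3: a = realloc(a, 8) -> a = 0; heap: [0-7 ALLOC][8-23 FREE]
Op 4: a = realloc(a, 4) -> a = 0; heap: [0-3 ALLOC][4-23 FREE]
Op 5: a = realloc(a, 8) -> a = 0; heap: [0-7 ALLOC][8-23 FREE]
Op 6: b = malloc(4) -> b = 8; heap: [0-7 ALLOC][8-11 ALLOC][12-23 FREE]
free(b): b = 8 -> block [8-11 ALLOC]; mark free, coalesce with adjacent free neighbors -> [0-7 ALLOC][8-23 FREE]

Answer: [0-7 ALLOC][8-23 FREE]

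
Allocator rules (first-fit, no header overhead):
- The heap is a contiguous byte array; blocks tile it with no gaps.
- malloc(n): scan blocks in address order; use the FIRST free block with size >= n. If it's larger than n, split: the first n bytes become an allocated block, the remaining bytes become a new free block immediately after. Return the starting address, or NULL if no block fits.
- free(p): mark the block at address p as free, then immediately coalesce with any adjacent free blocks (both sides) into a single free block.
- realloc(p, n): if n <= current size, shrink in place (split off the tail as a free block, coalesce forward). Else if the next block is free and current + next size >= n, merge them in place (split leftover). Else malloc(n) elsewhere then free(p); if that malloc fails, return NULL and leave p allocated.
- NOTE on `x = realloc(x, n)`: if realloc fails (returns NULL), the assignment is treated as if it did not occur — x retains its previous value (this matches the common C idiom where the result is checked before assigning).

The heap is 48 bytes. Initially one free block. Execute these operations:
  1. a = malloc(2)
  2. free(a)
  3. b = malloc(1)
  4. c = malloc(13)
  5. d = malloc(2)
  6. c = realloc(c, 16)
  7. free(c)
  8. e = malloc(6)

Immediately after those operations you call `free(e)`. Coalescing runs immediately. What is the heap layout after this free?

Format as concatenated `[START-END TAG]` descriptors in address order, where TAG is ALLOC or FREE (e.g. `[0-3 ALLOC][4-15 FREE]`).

Op 1: a = malloc(2) -> a = 0; heap: [0-1 ALLOC][2-47 FREE]
Op 2: free(a) -> (freed a); heap: [0-47 FREE]
Op 3: b = malloc(1) -> b = 0; heap: [0-0 ALLOC][1-47 FREE]
Op 4: c = malloc(13) -> c = 1; heap: [0-0 ALLOC][1-13 ALLOC][14-47 FREE]
Op 5: d = malloc(2) -> d = 14; heap: [0-0 ALLOC][1-13 ALLOC][14-15 ALLOC][16-47 FREE]
Op 6: c = realloc(c, 16) -> c = 16; heap: [0-0 ALLOC][1-13 FREE][14-15 ALLOC][16-31 ALLOC][32-47 FREE]
Op 7: free(c) -> (freed c); heap: [0-0 ALLOC][1-13 FREE][14-15 ALLOC][16-47 FREE]
Op 8: e = malloc(6) -> e = 1; heap: [0-0 ALLOC][1-6 ALLOC][7-13 FREE][14-15 ALLOC][16-47 FREE]
free(e): e = 1 -> block [1-6 ALLOC]; mark free, coalesce with adjacent free neighbors -> [0-0 ALLOC][1-13 FREE][14-15 ALLOC][16-47 FREE]

Answer: [0-0 ALLOC][1-13 FREE][14-15 ALLOC][16-47 FREE]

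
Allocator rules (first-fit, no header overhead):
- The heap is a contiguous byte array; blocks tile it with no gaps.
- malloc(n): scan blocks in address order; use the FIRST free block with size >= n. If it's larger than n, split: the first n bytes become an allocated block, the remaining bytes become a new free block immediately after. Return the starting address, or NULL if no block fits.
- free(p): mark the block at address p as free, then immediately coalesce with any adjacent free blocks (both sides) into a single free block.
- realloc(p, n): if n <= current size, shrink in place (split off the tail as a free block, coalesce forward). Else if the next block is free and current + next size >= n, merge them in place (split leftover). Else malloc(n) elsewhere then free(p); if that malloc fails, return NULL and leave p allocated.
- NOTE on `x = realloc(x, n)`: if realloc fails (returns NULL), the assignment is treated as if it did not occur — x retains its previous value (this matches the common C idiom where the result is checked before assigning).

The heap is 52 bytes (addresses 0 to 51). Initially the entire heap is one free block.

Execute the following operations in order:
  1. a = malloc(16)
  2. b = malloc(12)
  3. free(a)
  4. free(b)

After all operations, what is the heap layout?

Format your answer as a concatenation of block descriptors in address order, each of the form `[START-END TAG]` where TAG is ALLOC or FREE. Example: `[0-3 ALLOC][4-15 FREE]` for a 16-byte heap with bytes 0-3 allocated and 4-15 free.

Op 1: a = malloc(16) -> a = 0; heap: [0-15 ALLOC][16-51 FREE]
Op 2: b = malloc(12) -> b = 16; heap: [0-15 ALLOC][16-27 ALLOC][28-51 FREE]
Op 3: free(a) -> (freed a); heap: [0-15 FREE][16-27 ALLOC][28-51 FREE]
Op 4: free(b) -> (freed b); heap: [0-51 FREE]

Answer: [0-51 FREE]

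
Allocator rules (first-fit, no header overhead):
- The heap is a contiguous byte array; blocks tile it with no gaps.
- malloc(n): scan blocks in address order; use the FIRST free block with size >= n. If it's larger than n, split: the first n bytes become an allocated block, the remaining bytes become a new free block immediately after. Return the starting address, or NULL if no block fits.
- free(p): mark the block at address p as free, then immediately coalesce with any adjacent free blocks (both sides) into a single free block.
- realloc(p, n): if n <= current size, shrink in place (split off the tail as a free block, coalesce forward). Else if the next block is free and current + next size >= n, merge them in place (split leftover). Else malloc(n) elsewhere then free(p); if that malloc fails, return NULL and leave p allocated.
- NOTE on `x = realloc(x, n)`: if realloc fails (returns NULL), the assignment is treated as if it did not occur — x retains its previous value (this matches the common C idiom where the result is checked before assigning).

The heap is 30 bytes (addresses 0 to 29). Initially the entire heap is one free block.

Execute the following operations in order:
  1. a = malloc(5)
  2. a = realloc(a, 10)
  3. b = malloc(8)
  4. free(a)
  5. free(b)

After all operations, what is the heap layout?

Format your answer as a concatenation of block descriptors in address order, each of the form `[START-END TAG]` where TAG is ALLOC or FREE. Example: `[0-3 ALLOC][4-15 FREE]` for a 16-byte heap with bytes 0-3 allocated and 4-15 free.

Op 1: a = malloc(5) -> a = 0; heap: [0-4 ALLOC][5-29 FREE]
Op 2: a = realloc(a, 10) -> a = 0; heap: [0-9 ALLOC][10-29 FREE]
Op 3: b = malloc(8) -> b = 10; heap: [0-9 ALLOC][10-17 ALLOC][18-29 FREE]
Op 4: free(a) -> (freed a); heap: [0-9 FREE][10-17 ALLOC][18-29 FREE]
Op 5: free(b) -> (freed b); heap: [0-29 FREE]

Answer: [0-29 FREE]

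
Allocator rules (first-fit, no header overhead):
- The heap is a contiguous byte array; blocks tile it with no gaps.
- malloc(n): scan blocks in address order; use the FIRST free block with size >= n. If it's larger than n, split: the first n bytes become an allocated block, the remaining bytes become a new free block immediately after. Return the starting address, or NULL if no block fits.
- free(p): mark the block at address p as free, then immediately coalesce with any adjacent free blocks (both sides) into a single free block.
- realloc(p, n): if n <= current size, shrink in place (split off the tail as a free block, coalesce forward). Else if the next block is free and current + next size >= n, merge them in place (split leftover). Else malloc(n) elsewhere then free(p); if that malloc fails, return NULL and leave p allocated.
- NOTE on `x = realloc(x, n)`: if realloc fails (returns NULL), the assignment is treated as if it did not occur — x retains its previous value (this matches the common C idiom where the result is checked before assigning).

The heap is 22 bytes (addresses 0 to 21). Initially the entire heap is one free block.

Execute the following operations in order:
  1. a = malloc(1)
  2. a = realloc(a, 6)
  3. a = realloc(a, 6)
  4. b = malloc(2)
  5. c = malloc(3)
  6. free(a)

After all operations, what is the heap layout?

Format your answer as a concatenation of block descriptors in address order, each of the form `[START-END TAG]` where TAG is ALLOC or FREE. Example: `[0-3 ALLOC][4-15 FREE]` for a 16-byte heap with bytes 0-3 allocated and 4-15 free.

Op 1: a = malloc(1) -> a = 0; heap: [0-0 ALLOC][1-21 FREE]
Op 2: a = realloc(a, 6) -> a = 0; heap: [0-5 ALLOC][6-21 FREE]
Op 3: a = realloc(a, 6) -> a = 0; heap: [0-5 ALLOC][6-21 FREE]
Op 4: b = malloc(2) -> b = 6; heap: [0-5 ALLOC][6-7 ALLOC][8-21 FREE]
Op 5: c = malloc(3) -> c = 8; heap: [0-5 ALLOC][6-7 ALLOC][8-10 ALLOC][11-21 FREE]
Op 6: free(a) -> (freed a); heap: [0-5 FREE][6-7 ALLOC][8-10 ALLOC][11-21 FREE]

Answer: [0-5 FREE][6-7 ALLOC][8-10 ALLOC][11-21 FREE]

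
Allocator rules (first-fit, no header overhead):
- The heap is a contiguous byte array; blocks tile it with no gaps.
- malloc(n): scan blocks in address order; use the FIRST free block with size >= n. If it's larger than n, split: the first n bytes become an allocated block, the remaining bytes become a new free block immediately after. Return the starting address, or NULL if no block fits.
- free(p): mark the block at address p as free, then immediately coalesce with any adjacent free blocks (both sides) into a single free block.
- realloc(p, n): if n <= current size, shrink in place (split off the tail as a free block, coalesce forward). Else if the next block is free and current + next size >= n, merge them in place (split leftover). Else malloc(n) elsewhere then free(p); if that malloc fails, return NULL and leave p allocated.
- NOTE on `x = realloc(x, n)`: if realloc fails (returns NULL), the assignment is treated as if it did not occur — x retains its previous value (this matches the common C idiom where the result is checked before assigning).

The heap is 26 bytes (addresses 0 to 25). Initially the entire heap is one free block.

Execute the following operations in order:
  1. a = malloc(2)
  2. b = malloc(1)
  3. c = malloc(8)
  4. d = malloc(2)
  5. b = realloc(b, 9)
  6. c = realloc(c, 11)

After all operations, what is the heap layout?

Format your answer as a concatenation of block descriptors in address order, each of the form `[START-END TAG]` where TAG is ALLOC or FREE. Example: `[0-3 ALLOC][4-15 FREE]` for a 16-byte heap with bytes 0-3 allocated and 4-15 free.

Op 1: a = malloc(2) -> a = 0; heap: [0-1 ALLOC][2-25 FREE]
Op 2: b = malloc(1) -> b = 2; heap: [0-1 ALLOC][2-2 ALLOC][3-25 FREE]
Op 3: c = malloc(8) -> c = 3; heap: [0-1 ALLOC][2-2 ALLOC][3-10 ALLOC][11-25 FREE]
Op 4: d = malloc(2) -> d = 11; heap: [0-1 ALLOC][2-2 ALLOC][3-10 ALLOC][11-12 ALLOC][13-25 FREE]
Op 5: b = realloc(b, 9) -> b = 13; heap: [0-1 ALLOC][2-2 FREE][3-10 ALLOC][11-12 ALLOC][13-21 ALLOC][22-25 FREE]
Op 6: c = realloc(c, 11) -> NULL (c unchanged); heap: [0-1 ALLOC][2-2 FREE][3-10 ALLOC][11-12 ALLOC][13-21 ALLOC][22-25 FREE]

Answer: [0-1 ALLOC][2-2 FREE][3-10 ALLOC][11-12 ALLOC][13-21 ALLOC][22-25 FREE]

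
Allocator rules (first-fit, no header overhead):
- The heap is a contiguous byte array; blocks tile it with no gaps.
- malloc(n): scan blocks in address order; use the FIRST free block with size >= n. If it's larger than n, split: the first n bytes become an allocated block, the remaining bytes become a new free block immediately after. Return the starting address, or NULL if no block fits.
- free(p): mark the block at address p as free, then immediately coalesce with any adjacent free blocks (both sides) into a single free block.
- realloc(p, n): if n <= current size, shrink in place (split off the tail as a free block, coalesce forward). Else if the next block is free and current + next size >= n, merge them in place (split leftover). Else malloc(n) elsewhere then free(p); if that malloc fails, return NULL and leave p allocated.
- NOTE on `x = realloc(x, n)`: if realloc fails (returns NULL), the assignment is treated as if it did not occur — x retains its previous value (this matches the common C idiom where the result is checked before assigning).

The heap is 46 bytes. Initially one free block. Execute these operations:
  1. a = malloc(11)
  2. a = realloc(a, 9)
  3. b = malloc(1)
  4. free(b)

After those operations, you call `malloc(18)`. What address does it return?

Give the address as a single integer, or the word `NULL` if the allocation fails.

Op 1: a = malloc(11) -> a = 0; heap: [0-10 ALLOC][11-45 FREE]
Op 2: a = realloc(a, 9) -> a = 0; heap: [0-8 ALLOC][9-45 FREE]
Op 3: b = malloc(1) -> b = 9; heap: [0-8 ALLOC][9-9 ALLOC][10-45 FREE]
Op 4: free(b) -> (freed b); heap: [0-8 ALLOC][9-45 FREE]
malloc(18): first-fit scan over [0-8 ALLOC][9-45 FREE] -> 9

Answer: 9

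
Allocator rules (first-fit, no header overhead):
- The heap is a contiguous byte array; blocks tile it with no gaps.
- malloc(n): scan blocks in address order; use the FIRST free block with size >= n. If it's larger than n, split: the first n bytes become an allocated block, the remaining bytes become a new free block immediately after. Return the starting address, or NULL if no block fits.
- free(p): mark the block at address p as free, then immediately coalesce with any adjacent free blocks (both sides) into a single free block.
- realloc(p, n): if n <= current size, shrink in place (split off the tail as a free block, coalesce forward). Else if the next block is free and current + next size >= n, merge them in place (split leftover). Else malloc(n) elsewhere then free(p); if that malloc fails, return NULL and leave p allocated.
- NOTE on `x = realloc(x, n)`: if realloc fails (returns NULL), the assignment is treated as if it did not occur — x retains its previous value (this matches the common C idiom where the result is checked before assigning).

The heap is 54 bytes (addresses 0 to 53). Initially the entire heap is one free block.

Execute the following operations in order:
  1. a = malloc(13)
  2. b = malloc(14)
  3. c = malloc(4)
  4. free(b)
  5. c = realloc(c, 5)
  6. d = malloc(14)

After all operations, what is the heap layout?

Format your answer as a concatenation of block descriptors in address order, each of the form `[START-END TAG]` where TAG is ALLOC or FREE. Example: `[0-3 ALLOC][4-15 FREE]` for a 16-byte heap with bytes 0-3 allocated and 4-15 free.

Op 1: a = malloc(13) -> a = 0; heap: [0-12 ALLOC][13-53 FREE]
Op 2: b = malloc(14) -> b = 13; heap: [0-12 ALLOC][13-26 ALLOC][27-53 FREE]
Op 3: c = malloc(4) -> c = 27; heap: [0-12 ALLOC][13-26 ALLOC][27-30 ALLOC][31-53 FREE]
Op 4: free(b) -> (freed b); heap: [0-12 ALLOC][13-26 FREE][27-30 ALLOC][31-53 FREE]
Op 5: c = realloc(c, 5) -> c = 27; heap: [0-12 ALLOC][13-26 FREE][27-31 ALLOC][32-53 FREE]
Op 6: d = malloc(14) -> d = 13; heap: [0-12 ALLOC][13-26 ALLOC][27-31 ALLOC][32-53 FREE]

Answer: [0-12 ALLOC][13-26 ALLOC][27-31 ALLOC][32-53 FREE]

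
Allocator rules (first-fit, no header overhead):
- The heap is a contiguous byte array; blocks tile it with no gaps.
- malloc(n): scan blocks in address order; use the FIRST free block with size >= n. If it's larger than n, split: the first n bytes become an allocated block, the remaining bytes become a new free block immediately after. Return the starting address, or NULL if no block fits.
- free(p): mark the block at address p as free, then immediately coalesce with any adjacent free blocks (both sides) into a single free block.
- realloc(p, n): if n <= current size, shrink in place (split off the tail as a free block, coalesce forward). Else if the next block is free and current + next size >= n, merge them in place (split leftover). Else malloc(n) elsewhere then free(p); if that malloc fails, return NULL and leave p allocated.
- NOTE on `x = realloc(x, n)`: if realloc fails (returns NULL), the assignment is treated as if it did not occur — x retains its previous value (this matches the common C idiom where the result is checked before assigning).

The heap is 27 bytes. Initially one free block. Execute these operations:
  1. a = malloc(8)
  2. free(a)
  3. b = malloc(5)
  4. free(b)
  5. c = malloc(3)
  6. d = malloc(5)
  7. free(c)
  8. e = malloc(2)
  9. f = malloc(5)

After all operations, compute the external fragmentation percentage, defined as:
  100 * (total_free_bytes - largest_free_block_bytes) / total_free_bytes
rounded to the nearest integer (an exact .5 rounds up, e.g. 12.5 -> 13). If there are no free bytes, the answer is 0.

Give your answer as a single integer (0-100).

Answer: 7

Derivation:
Op 1: a = malloc(8) -> a = 0; heap: [0-7 ALLOC][8-26 FREE]
Op 2: free(a) -> (freed a); heap: [0-26 FREE]
Op 3: b = malloc(5) -> b = 0; heap: [0-4 ALLOC][5-26 FREE]
Op 4: free(b) -> (freed b); heap: [0-26 FREE]
Op 5: c = malloc(3) -> c = 0; heap: [0-2 ALLOC][3-26 FREE]
Op 6: d = malloc(5) -> d = 3; heap: [0-2 ALLOC][3-7 ALLOC][8-26 FREE]
Op 7: free(c) -> (freed c); heap: [0-2 FREE][3-7 ALLOC][8-26 FREE]
Op 8: e = malloc(2) -> e = 0; heap: [0-1 ALLOC][2-2 FREE][3-7 ALLOC][8-26 FREE]
Op 9: f = malloc(5) -> f = 8; heap: [0-1 ALLOC][2-2 FREE][3-7 ALLOC][8-12 ALLOC][13-26 FREE]
Free blocks: [1 14] total_free=15 largest=14 -> 100*(15-14)/15 = 100/15 ≈ 6.667 -> rounds to 7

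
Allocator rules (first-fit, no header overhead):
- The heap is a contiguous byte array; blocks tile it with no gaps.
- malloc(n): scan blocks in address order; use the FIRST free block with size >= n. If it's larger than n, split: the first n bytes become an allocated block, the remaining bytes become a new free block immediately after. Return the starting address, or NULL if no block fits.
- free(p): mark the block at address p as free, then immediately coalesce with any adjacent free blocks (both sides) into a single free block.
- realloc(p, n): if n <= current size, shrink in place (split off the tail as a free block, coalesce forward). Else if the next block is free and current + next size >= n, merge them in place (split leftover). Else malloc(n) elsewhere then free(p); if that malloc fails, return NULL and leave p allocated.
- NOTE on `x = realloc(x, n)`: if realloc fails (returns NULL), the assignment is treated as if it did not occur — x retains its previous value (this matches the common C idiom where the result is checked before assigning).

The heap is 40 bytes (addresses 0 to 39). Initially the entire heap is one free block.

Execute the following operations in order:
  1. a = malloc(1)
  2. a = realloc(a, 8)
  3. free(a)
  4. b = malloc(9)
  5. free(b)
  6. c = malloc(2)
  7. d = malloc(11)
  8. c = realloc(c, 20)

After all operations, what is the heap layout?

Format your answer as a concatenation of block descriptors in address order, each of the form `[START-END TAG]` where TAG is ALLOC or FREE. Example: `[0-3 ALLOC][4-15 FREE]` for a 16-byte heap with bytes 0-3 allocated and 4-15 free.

Op 1: a = malloc(1) -> a = 0; heap: [0-0 ALLOC][1-39 FREE]
Op 2: a = realloc(a, 8) -> a = 0; heap: [0-7 ALLOC][8-39 FREE]
Op 3: free(a) -> (freed a); heap: [0-39 FREE]
Op 4: b = malloc(9) -> b = 0; heap: [0-8 ALLOC][9-39 FREE]
Op 5: free(b) -> (freed b); heap: [0-39 FREE]
Op 6: c = malloc(2) -> c = 0; heap: [0-1 ALLOC][2-39 FREE]
Op 7: d = malloc(11) -> d = 2; heap: [0-1 ALLOC][2-12 ALLOC][13-39 FREE]
Op 8: c = realloc(c, 20) -> c = 13; heap: [0-1 FREE][2-12 ALLOC][13-32 ALLOC][33-39 FREE]

Answer: [0-1 FREE][2-12 ALLOC][13-32 ALLOC][33-39 FREE]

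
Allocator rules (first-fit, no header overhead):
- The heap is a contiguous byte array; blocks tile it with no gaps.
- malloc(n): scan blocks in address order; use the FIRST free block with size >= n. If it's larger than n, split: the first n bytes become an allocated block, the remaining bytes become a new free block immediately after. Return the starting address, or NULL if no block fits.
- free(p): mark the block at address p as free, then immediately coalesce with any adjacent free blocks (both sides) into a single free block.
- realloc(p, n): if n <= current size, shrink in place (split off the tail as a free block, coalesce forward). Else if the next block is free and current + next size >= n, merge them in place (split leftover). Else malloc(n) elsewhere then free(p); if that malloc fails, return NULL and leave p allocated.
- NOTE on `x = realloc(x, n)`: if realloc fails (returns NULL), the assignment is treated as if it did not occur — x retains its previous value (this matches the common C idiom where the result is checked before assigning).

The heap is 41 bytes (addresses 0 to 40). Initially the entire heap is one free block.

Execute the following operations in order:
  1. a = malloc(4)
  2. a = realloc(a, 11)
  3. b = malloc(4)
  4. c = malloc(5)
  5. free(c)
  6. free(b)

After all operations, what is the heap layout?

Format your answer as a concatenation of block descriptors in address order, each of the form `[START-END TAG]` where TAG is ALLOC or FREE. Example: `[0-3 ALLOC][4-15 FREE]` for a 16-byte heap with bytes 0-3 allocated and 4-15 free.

Answer: [0-10 ALLOC][11-40 FREE]

Derivation:
Op 1: a = malloc(4) -> a = 0; heap: [0-3 ALLOC][4-40 FREE]
Op 2: a = realloc(a, 11) -> a = 0; heap: [0-10 ALLOC][11-40 FREE]
Op 3: b = malloc(4) -> b = 11; heap: [0-10 ALLOC][11-14 ALLOC][15-40 FREE]
Op 4: c = malloc(5) -> c = 15; heap: [0-10 ALLOC][11-14 ALLOC][15-19 ALLOC][20-40 FREE]
Op 5: free(c) -> (freed c); heap: [0-10 ALLOC][11-14 ALLOC][15-40 FREE]
Op 6: free(b) -> (freed b); heap: [0-10 ALLOC][11-40 FREE]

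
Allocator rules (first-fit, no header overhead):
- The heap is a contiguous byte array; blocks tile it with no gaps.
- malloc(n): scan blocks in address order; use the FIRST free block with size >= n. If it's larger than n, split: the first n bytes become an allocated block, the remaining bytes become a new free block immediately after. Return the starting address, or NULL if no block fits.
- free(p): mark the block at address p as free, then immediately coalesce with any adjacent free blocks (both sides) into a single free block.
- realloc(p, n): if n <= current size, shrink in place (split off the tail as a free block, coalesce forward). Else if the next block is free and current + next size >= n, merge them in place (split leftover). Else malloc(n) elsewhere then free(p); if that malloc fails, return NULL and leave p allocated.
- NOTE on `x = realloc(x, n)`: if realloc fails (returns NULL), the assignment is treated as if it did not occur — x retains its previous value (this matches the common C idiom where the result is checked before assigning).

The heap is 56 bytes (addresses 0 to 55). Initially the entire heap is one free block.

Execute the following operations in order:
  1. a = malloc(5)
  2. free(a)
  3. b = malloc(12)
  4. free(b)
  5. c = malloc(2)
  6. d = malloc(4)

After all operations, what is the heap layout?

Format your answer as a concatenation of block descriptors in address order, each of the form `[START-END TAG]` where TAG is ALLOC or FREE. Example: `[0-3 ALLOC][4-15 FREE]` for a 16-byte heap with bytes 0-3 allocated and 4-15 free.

Answer: [0-1 ALLOC][2-5 ALLOC][6-55 FREE]

Derivation:
Op 1: a = malloc(5) -> a = 0; heap: [0-4 ALLOC][5-55 FREE]
Op 2: free(a) -> (freed a); heap: [0-55 FREE]
Op 3: b = malloc(12) -> b = 0; heap: [0-11 ALLOC][12-55 FREE]
Op 4: free(b) -> (freed b); heap: [0-55 FREE]
Op 5: c = malloc(2) -> c = 0; heap: [0-1 ALLOC][2-55 FREE]
Op 6: d = malloc(4) -> d = 2; heap: [0-1 ALLOC][2-5 ALLOC][6-55 FREE]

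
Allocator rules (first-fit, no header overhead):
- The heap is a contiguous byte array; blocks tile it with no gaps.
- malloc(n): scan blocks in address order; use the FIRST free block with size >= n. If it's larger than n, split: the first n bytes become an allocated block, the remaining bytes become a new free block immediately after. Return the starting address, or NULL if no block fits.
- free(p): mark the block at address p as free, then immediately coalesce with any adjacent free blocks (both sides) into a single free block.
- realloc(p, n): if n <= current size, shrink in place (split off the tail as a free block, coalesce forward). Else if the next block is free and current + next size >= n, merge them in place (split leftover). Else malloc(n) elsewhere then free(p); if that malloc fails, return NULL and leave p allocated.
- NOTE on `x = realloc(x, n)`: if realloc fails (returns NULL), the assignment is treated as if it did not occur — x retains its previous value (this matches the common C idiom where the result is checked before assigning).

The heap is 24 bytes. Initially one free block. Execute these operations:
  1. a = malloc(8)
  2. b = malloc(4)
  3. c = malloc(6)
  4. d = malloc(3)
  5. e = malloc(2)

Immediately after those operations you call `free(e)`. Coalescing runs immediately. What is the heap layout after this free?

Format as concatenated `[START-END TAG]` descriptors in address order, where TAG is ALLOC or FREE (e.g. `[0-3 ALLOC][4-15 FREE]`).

Op 1: a = malloc(8) -> a = 0; heap: [0-7 ALLOC][8-23 FREE]
Op 2: b = malloc(4) -> b = 8; heap: [0-7 ALLOC][8-11 ALLOC][12-23 FREE]
Op 3: c = malloc(6) -> c = 12; heap: [0-7 ALLOC][8-11 ALLOC][12-17 ALLOC][18-23 FREE]
Op 4: d = malloc(3) -> d = 18; heap: [0-7 ALLOC][8-11 ALLOC][12-17 ALLOC][18-20 ALLOC][21-23 FREE]
Op 5: e = malloc(2) -> e = 21; heap: [0-7 ALLOC][8-11 ALLOC][12-17 ALLOC][18-20 ALLOC][21-22 ALLOC][23-23 FREE]
free(e): e = 21 -> block [21-22 ALLOC]; mark free, coalesce with adjacent free neighbors -> [0-7 ALLOC][8-11 ALLOC][12-17 ALLOC][18-20 ALLOC][21-23 FREE]

Answer: [0-7 ALLOC][8-11 ALLOC][12-17 ALLOC][18-20 ALLOC][21-23 FREE]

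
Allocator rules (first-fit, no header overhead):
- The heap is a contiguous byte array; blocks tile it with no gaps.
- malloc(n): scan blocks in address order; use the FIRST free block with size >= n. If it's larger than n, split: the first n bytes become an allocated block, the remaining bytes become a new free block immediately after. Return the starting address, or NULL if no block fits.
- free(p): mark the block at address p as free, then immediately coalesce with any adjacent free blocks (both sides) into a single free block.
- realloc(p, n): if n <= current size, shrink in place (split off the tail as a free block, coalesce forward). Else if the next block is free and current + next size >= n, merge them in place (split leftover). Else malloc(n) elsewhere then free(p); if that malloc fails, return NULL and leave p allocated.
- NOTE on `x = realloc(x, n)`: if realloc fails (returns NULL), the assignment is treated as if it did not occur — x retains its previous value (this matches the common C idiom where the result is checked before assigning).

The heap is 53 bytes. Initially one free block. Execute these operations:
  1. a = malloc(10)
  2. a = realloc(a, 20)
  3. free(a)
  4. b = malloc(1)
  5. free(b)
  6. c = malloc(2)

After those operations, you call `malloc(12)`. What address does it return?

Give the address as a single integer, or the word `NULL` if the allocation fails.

Op 1: a = malloc(10) -> a = 0; heap: [0-9 ALLOC][10-52 FREE]
Op 2: a = realloc(a, 20) -> a = 0; heap: [0-19 ALLOC][20-52 FREE]
Op 3: free(a) -> (freed a); heap: [0-52 FREE]
Op 4: b = malloc(1) -> b = 0; heap: [0-0 ALLOC][1-52 FREE]
Op 5: free(b) -> (freed b); heap: [0-52 FREE]
Op 6: c = malloc(2) -> c = 0; heap: [0-1 ALLOC][2-52 FREE]
malloc(12): first-fit scan over [0-1 ALLOC][2-52 FREE] -> 2

Answer: 2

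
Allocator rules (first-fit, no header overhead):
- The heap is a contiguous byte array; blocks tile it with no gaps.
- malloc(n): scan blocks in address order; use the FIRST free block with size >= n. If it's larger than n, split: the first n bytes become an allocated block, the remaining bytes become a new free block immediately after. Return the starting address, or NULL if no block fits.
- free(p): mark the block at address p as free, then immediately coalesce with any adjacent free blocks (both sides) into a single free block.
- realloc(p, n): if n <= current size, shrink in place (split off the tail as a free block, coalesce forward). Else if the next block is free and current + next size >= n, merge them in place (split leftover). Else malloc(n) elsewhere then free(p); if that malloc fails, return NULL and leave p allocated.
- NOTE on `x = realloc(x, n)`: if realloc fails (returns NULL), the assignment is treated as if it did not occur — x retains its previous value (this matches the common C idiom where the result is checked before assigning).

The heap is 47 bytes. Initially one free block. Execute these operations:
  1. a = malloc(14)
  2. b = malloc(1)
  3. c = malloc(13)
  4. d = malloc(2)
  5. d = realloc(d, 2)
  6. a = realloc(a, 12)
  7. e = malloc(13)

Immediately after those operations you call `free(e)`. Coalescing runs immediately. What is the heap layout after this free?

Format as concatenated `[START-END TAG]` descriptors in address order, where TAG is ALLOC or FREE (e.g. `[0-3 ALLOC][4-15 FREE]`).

Op 1: a = malloc(14) -> a = 0; heap: [0-13 ALLOC][14-46 FREE]
Op 2: b = malloc(1) -> b = 14; heap: [0-13 ALLOC][14-14 ALLOC][15-46 FREE]
Op 3: c = malloc(13) -> c = 15; heap: [0-13 ALLOC][14-14 ALLOC][15-27 ALLOC][28-46 FREE]
Op 4: d = malloc(2) -> d = 28; heap: [0-13 ALLOC][14-14 ALLOC][15-27 ALLOC][28-29 ALLOC][30-46 FREE]
Op 5: d = realloc(d, 2) -> d = 28; heap: [0-13 ALLOC][14-14 ALLOC][15-27 ALLOC][28-29 ALLOC][30-46 FREE]
Op 6: a = realloc(a, 12) -> a = 0; heap: [0-11 ALLOC][12-13 FREE][14-14 ALLOC][15-27 ALLOC][28-29 ALLOC][30-46 FREE]
Op 7: e = malloc(13) -> e = 30; heap: [0-11 ALLOC][12-13 FREE][14-14 ALLOC][15-27 ALLOC][28-29 ALLOC][30-42 ALLOC][43-46 FREE]
free(e): e = 30 -> block [30-42 ALLOC]; mark free, coalesce with adjacent free neighbors -> [0-11 ALLOC][12-13 FREE][14-14 ALLOC][15-27 ALLOC][28-29 ALLOC][30-46 FREE]

Answer: [0-11 ALLOC][12-13 FREE][14-14 ALLOC][15-27 ALLOC][28-29 ALLOC][30-46 FREE]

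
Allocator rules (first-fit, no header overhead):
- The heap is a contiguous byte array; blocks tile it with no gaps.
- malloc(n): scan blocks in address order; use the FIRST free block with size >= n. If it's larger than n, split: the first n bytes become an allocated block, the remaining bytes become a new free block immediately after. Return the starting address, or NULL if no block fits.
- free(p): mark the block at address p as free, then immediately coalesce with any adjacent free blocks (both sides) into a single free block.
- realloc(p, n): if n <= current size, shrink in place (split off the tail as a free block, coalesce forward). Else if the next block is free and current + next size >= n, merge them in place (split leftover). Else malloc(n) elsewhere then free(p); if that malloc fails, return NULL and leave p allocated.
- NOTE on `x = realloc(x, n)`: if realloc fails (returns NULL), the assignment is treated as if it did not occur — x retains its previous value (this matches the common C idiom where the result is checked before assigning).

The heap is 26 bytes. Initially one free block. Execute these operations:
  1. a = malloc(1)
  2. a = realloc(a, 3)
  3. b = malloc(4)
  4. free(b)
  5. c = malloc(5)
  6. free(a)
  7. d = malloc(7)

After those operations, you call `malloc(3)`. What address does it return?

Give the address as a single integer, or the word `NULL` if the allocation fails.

Answer: 0

Derivation:
Op 1: a = malloc(1) -> a = 0; heap: [0-0 ALLOC][1-25 FREE]
Op 2: a = realloc(a, 3) -> a = 0; heap: [0-2 ALLOC][3-25 FREE]
Op 3: b = malloc(4) -> b = 3; heap: [0-2 ALLOC][3-6 ALLOC][7-25 FREE]
Op 4: free(b) -> (freed b); heap: [0-2 ALLOC][3-25 FREE]
Op 5: c = malloc(5) -> c = 3; heap: [0-2 ALLOC][3-7 ALLOC][8-25 FREE]
Op 6: free(a) -> (freed a); heap: [0-2 FREE][3-7 ALLOC][8-25 FREE]
Op 7: d = malloc(7) -> d = 8; heap: [0-2 FREE][3-7 ALLOC][8-14 ALLOC][15-25 FREE]
malloc(3): first-fit scan over [0-2 FREE][3-7 ALLOC][8-14 ALLOC][15-25 FREE] -> 0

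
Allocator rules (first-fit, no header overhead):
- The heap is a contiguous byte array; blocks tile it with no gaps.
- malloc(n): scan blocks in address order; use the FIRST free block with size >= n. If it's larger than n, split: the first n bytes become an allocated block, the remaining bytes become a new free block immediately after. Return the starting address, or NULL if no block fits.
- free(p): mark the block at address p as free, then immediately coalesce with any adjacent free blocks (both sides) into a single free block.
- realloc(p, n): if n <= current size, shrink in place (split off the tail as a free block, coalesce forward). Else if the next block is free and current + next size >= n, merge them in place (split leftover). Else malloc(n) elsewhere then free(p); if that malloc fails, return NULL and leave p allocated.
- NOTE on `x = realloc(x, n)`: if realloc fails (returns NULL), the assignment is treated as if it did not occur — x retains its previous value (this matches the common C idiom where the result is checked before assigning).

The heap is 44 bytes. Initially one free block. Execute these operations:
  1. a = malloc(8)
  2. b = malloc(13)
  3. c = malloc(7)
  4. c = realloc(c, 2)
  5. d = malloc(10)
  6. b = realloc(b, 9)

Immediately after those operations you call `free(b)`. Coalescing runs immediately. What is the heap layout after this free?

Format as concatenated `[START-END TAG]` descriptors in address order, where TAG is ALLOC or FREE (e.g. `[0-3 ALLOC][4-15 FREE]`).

Op 1: a = malloc(8) -> a = 0; heap: [0-7 ALLOC][8-43 FREE]
Op 2: b = malloc(13) -> b = 8; heap: [0-7 ALLOC][8-20 ALLOC][21-43 FREE]
Op 3: c = malloc(7) -> c = 21; heap: [0-7 ALLOC][8-20 ALLOC][21-27 ALLOC][28-43 FREE]
Op 4: c = realloc(c, 2) -> c = 21; heap: [0-7 ALLOC][8-20 ALLOC][21-22 ALLOC][23-43 FREE]
Op 5: d = malloc(10) -> d = 23; heap: [0-7 ALLOC][8-20 ALLOC][21-22 ALLOC][23-32 ALLOC][33-43 FREE]
Op 6: b = realloc(b, 9) -> b = 8; heap: [0-7 ALLOC][8-16 ALLOC][17-20 FREE][21-22 ALLOC][23-32 ALLOC][33-43 FREE]
free(b): b = 8 -> block [8-16 ALLOC]; mark free, coalesce with adjacent free neighbors -> [0-7 ALLOC][8-20 FREE][21-22 ALLOC][23-32 ALLOC][33-43 FREE]

Answer: [0-7 ALLOC][8-20 FREE][21-22 ALLOC][23-32 ALLOC][33-43 FREE]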